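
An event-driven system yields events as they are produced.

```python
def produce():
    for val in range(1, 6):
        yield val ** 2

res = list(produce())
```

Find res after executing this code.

Step 1: For each val in range(1, 6), yield val**2:
  val=1: yield 1**2 = 1
  val=2: yield 2**2 = 4
  val=3: yield 3**2 = 9
  val=4: yield 4**2 = 16
  val=5: yield 5**2 = 25
Therefore res = [1, 4, 9, 16, 25].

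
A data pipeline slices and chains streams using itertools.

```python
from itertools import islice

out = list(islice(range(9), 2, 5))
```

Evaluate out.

Step 1: islice(range(9), 2, 5) takes elements at indices [2, 5).
Step 2: Elements: [2, 3, 4].
Therefore out = [2, 3, 4].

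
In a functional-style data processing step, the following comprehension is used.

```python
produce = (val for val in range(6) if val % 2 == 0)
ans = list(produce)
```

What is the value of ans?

Step 1: Filter range(6) keeping only even values:
  val=0: even, included
  val=1: odd, excluded
  val=2: even, included
  val=3: odd, excluded
  val=4: even, included
  val=5: odd, excluded
Therefore ans = [0, 2, 4].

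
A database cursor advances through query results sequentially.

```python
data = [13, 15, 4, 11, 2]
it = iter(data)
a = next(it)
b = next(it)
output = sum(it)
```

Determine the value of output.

Step 1: Create iterator over [13, 15, 4, 11, 2].
Step 2: a = next() = 13, b = next() = 15.
Step 3: sum() of remaining [4, 11, 2] = 17.
Therefore output = 17.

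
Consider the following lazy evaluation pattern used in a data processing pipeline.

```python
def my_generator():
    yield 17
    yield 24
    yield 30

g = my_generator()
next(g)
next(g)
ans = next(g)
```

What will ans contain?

Step 1: my_generator() creates a generator.
Step 2: next(g) yields 17 (consumed and discarded).
Step 3: next(g) yields 24 (consumed and discarded).
Step 4: next(g) yields 30, assigned to ans.
Therefore ans = 30.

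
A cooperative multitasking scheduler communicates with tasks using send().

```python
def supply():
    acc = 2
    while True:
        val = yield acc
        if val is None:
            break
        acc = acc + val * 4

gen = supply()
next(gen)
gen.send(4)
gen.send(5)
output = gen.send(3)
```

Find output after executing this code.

Step 1: next() -> yield acc=2.
Step 2: send(4) -> val=4, acc = 2 + 4*4 = 18, yield 18.
Step 3: send(5) -> val=5, acc = 18 + 5*4 = 38, yield 38.
Step 4: send(3) -> val=3, acc = 38 + 3*4 = 50, yield 50.
Therefore output = 50.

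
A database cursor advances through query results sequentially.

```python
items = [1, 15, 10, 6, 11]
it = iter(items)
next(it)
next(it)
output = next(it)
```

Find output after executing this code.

Step 1: Create iterator over [1, 15, 10, 6, 11].
Step 2: next() consumes 1.
Step 3: next() consumes 15.
Step 4: next() returns 10.
Therefore output = 10.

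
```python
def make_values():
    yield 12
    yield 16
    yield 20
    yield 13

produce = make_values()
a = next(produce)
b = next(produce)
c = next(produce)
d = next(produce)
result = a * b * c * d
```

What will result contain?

Step 1: Create generator and consume all values:
  a = next(produce) = 12
  b = next(produce) = 16
  c = next(produce) = 20
  d = next(produce) = 13
Step 2: result = 12 * 16 * 20 * 13 = 49920.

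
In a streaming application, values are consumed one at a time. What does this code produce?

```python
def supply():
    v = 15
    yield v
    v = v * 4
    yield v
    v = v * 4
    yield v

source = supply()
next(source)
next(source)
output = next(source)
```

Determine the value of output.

Step 1: Trace through generator execution:
  Yield 1: v starts at 15, yield 15
  Yield 2: v = 15 * 4 = 60, yield 60
  Yield 3: v = 60 * 4 = 240, yield 240
Step 2: First next() gets 15, second next() gets the second value, third next() yields 240.
Therefore output = 240.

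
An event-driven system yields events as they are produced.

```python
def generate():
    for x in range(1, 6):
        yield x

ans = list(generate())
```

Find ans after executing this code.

Step 1: The generator yields each value from range(1, 6).
Step 2: list() consumes all yields: [1, 2, 3, 4, 5].
Therefore ans = [1, 2, 3, 4, 5].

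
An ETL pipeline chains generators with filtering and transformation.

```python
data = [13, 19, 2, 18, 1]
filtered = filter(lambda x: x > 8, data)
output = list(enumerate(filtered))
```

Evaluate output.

Step 1: Filter [13, 19, 2, 18, 1] for > 8: [13, 19, 18].
Step 2: enumerate re-indexes from 0: [(0, 13), (1, 19), (2, 18)].
Therefore output = [(0, 13), (1, 19), (2, 18)].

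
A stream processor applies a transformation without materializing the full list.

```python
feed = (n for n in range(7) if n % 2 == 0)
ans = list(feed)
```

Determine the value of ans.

Step 1: Filter range(7) keeping only even values:
  n=0: even, included
  n=1: odd, excluded
  n=2: even, included
  n=3: odd, excluded
  n=4: even, included
  n=5: odd, excluded
  n=6: even, included
Therefore ans = [0, 2, 4, 6].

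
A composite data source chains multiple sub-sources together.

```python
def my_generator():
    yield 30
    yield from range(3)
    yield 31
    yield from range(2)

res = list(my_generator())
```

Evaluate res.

Step 1: Trace yields in order:
  yield 30
  yield 0
  yield 1
  yield 2
  yield 31
  yield 0
  yield 1
Therefore res = [30, 0, 1, 2, 31, 0, 1].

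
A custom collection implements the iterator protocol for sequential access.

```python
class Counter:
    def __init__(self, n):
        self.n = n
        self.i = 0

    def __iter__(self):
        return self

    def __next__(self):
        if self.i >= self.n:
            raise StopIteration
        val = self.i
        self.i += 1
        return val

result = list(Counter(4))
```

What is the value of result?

Step 1: Counter(4) creates an iterator counting 0 to 3.
Step 2: list() consumes all values: [0, 1, 2, 3].
Therefore result = [0, 1, 2, 3].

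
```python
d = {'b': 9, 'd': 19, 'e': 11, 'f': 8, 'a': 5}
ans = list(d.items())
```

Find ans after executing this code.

Step 1: d.items() returns (key, value) pairs in insertion order.
Therefore ans = [('b', 9), ('d', 19), ('e', 11), ('f', 8), ('a', 5)].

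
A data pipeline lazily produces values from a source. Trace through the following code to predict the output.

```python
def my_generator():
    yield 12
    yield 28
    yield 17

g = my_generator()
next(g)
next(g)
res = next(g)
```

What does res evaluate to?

Step 1: my_generator() creates a generator.
Step 2: next(g) yields 12 (consumed and discarded).
Step 3: next(g) yields 28 (consumed and discarded).
Step 4: next(g) yields 17, assigned to res.
Therefore res = 17.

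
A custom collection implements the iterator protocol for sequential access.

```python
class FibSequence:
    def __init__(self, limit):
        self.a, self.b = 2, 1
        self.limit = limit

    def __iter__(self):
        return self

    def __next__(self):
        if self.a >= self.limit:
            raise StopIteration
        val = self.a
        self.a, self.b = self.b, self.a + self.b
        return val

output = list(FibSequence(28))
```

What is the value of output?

Step 1: Fibonacci-like sequence (a=2, b=1) until >= 28:
  Yield 2, then a,b = 1,3
  Yield 1, then a,b = 3,4
  Yield 3, then a,b = 4,7
  Yield 4, then a,b = 7,11
  Yield 7, then a,b = 11,18
  Yield 11, then a,b = 18,29
  Yield 18, then a,b = 29,47
Step 2: 29 >= 28, stop.
Therefore output = [2, 1, 3, 4, 7, 11, 18].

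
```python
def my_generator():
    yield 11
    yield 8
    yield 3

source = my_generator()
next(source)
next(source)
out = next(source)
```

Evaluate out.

Step 1: my_generator() creates a generator.
Step 2: next(source) yields 11 (consumed and discarded).
Step 3: next(source) yields 8 (consumed and discarded).
Step 4: next(source) yields 3, assigned to out.
Therefore out = 3.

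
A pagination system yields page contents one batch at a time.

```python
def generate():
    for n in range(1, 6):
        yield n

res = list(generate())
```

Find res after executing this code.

Step 1: The generator yields each value from range(1, 6).
Step 2: list() consumes all yields: [1, 2, 3, 4, 5].
Therefore res = [1, 2, 3, 4, 5].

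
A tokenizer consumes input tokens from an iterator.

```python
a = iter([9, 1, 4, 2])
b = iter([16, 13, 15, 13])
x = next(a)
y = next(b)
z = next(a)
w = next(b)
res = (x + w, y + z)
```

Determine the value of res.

Step 1: a iterates [9, 1, 4, 2], b iterates [16, 13, 15, 13].
Step 2: x = next(a) = 9, y = next(b) = 16.
Step 3: z = next(a) = 1, w = next(b) = 13.
Step 4: res = (9 + 13, 16 + 1) = (22, 17).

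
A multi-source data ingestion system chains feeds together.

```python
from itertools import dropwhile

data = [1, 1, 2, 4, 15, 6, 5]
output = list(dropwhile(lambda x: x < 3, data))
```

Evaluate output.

Step 1: dropwhile drops elements while < 3:
  1 < 3: dropped
  1 < 3: dropped
  2 < 3: dropped
  4: kept (dropping stopped)
Step 2: Remaining elements kept regardless of condition.
Therefore output = [4, 15, 6, 5].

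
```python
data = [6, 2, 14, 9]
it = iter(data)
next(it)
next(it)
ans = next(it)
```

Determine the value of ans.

Step 1: Create iterator over [6, 2, 14, 9].
Step 2: next() consumes 6.
Step 3: next() consumes 2.
Step 4: next() returns 14.
Therefore ans = 14.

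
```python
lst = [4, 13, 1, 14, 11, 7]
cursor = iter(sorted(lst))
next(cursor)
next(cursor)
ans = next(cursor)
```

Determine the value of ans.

Step 1: sorted([4, 13, 1, 14, 11, 7]) = [1, 4, 7, 11, 13, 14].
Step 2: Create iterator and skip 2 elements.
Step 3: next() returns 7.
Therefore ans = 7.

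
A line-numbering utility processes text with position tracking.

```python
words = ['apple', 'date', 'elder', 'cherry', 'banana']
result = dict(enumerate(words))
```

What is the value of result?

Step 1: enumerate pairs indices with words:
  0 -> 'apple'
  1 -> 'date'
  2 -> 'elder'
  3 -> 'cherry'
  4 -> 'banana'
Therefore result = {0: 'apple', 1: 'date', 2: 'elder', 3: 'cherry', 4: 'banana'}.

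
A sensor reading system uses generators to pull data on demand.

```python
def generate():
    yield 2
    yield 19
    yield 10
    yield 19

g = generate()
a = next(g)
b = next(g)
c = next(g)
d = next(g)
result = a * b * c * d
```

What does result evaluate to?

Step 1: Create generator and consume all values:
  a = next(g) = 2
  b = next(g) = 19
  c = next(g) = 10
  d = next(g) = 19
Step 2: result = 2 * 19 * 10 * 19 = 7220.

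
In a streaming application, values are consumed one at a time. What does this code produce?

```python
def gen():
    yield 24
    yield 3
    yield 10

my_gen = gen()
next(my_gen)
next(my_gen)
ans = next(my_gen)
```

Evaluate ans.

Step 1: gen() creates a generator.
Step 2: next(my_gen) yields 24 (consumed and discarded).
Step 3: next(my_gen) yields 3 (consumed and discarded).
Step 4: next(my_gen) yields 10, assigned to ans.
Therefore ans = 10.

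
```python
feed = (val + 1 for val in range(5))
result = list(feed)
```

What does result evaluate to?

Step 1: For each val in range(5), compute val+1:
  val=0: 0+1 = 1
  val=1: 1+1 = 2
  val=2: 2+1 = 3
  val=3: 3+1 = 4
  val=4: 4+1 = 5
Therefore result = [1, 2, 3, 4, 5].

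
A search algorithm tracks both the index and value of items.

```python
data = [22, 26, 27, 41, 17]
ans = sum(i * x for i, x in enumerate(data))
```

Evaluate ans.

Step 1: Compute i * x for each (i, x) in enumerate([22, 26, 27, 41, 17]):
  i=0, x=22: 0*22 = 0
  i=1, x=26: 1*26 = 26
  i=2, x=27: 2*27 = 54
  i=3, x=41: 3*41 = 123
  i=4, x=17: 4*17 = 68
Step 2: sum = 0 + 26 + 54 + 123 + 68 = 271.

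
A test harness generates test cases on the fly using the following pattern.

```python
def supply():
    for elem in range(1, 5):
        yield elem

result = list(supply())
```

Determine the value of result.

Step 1: The generator yields each value from range(1, 5).
Step 2: list() consumes all yields: [1, 2, 3, 4].
Therefore result = [1, 2, 3, 4].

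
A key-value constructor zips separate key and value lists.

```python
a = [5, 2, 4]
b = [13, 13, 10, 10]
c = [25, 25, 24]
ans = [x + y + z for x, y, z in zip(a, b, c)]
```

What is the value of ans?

Step 1: zip three lists (truncates to shortest, len=3):
  5 + 13 + 25 = 43
  2 + 13 + 25 = 40
  4 + 10 + 24 = 38
Therefore ans = [43, 40, 38].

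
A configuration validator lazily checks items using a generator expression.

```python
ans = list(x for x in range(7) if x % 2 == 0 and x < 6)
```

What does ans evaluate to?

Step 1: Filter range(7) where x % 2 == 0 and x < 6:
  x=0: both conditions met, included
  x=1: excluded (1 % 2 != 0)
  x=2: both conditions met, included
  x=3: excluded (3 % 2 != 0)
  x=4: both conditions met, included
  x=5: excluded (5 % 2 != 0)
  x=6: excluded (6 >= 6)
Therefore ans = [0, 2, 4].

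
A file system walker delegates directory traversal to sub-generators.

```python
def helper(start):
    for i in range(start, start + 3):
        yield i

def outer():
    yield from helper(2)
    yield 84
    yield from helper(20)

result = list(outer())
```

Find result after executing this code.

Step 1: outer() delegates to helper(2):
  yield 2
  yield 3
  yield 4
Step 2: yield 84
Step 3: Delegates to helper(20):
  yield 20
  yield 21
  yield 22
Therefore result = [2, 3, 4, 84, 20, 21, 22].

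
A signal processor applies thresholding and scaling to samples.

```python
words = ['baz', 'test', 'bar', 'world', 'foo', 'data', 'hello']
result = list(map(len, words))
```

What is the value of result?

Step 1: Map len() to each word:
  'baz' -> 3
  'test' -> 4
  'bar' -> 3
  'world' -> 5
  'foo' -> 3
  'data' -> 4
  'hello' -> 5
Therefore result = [3, 4, 3, 5, 3, 4, 5].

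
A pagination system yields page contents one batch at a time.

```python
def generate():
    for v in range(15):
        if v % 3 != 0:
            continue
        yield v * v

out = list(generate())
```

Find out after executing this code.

Step 1: Only yield v**2 when v is divisible by 3:
  v=0: 0 % 3 == 0, yield 0**2 = 0
  v=3: 3 % 3 == 0, yield 3**2 = 9
  v=6: 6 % 3 == 0, yield 6**2 = 36
  v=9: 9 % 3 == 0, yield 9**2 = 81
  v=12: 12 % 3 == 0, yield 12**2 = 144
Therefore out = [0, 9, 36, 81, 144].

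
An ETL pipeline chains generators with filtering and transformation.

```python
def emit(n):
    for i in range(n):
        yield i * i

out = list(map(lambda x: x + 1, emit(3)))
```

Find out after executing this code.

Step 1: emit(3) yields squares: [0, 1, 4].
Step 2: map adds 1 to each: [1, 2, 5].
Therefore out = [1, 2, 5].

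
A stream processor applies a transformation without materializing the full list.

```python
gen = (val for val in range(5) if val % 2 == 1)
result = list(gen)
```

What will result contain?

Step 1: Filter range(5) keeping only odd values:
  val=0: even, excluded
  val=1: odd, included
  val=2: even, excluded
  val=3: odd, included
  val=4: even, excluded
Therefore result = [1, 3].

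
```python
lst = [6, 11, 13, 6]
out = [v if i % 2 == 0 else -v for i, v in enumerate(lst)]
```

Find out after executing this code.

Step 1: For each (i, v), keep v if i is even, negate if odd:
  i=0 (even): keep 6
  i=1 (odd): negate to -11
  i=2 (even): keep 13
  i=3 (odd): negate to -6
Therefore out = [6, -11, 13, -6].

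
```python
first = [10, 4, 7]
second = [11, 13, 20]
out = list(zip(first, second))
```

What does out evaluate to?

Step 1: zip pairs elements at same index:
  Index 0: (10, 11)
  Index 1: (4, 13)
  Index 2: (7, 20)
Therefore out = [(10, 11), (4, 13), (7, 20)].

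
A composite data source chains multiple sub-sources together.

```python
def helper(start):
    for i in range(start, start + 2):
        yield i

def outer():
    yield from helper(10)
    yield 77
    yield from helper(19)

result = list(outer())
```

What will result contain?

Step 1: outer() delegates to helper(10):
  yield 10
  yield 11
Step 2: yield 77
Step 3: Delegates to helper(19):
  yield 19
  yield 20
Therefore result = [10, 11, 77, 19, 20].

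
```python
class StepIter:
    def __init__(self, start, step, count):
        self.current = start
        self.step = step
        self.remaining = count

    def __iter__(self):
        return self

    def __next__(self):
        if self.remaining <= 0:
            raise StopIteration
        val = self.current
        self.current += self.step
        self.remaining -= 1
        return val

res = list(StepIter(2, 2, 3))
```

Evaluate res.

Step 1: StepIter starts at 2, increments by 2, for 3 steps:
  Yield 2, then current += 2
  Yield 4, then current += 2
  Yield 6, then current += 2
Therefore res = [2, 4, 6].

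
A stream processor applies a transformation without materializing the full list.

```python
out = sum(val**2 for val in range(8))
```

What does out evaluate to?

Step 1: Compute val**2 for each val in range(8):
  val=0: 0**2 = 0
  val=1: 1**2 = 1
  val=2: 2**2 = 4
  val=3: 3**2 = 9
  val=4: 4**2 = 16
  val=5: 5**2 = 25
  val=6: 6**2 = 36
  val=7: 7**2 = 49
Step 2: sum = 0 + 1 + 4 + 9 + 16 + 25 + 36 + 49 = 140.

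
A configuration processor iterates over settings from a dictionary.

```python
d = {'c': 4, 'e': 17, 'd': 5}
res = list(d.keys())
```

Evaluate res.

Step 1: d.keys() returns the dictionary keys in insertion order.
Therefore res = ['c', 'e', 'd'].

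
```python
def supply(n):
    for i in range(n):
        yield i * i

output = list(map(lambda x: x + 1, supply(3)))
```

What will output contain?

Step 1: supply(3) yields squares: [0, 1, 4].
Step 2: map adds 1 to each: [1, 2, 5].
Therefore output = [1, 2, 5].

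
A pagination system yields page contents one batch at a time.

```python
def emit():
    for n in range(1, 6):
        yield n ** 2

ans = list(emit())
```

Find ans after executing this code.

Step 1: For each n in range(1, 6), yield n**2:
  n=1: yield 1**2 = 1
  n=2: yield 2**2 = 4
  n=3: yield 3**2 = 9
  n=4: yield 4**2 = 16
  n=5: yield 5**2 = 25
Therefore ans = [1, 4, 9, 16, 25].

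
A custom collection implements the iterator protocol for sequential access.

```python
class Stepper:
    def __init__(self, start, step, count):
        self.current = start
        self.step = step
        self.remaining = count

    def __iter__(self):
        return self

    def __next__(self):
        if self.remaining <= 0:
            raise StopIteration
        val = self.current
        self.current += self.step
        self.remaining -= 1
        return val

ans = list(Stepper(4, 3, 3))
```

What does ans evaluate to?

Step 1: Stepper starts at 4, increments by 3, for 3 steps:
  Yield 4, then current += 3
  Yield 7, then current += 3
  Yield 10, then current += 3
Therefore ans = [4, 7, 10].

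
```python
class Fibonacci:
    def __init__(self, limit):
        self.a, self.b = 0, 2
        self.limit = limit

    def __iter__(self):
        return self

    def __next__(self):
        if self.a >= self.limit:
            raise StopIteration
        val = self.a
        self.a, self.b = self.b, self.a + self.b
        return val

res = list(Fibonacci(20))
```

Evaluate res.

Step 1: Fibonacci-like sequence (a=0, b=2) until >= 20:
  Yield 0, then a,b = 2,2
  Yield 2, then a,b = 2,4
  Yield 2, then a,b = 4,6
  Yield 4, then a,b = 6,10
  Yield 6, then a,b = 10,16
  Yield 10, then a,b = 16,26
  Yield 16, then a,b = 26,42
Step 2: 26 >= 20, stop.
Therefore res = [0, 2, 2, 4, 6, 10, 16].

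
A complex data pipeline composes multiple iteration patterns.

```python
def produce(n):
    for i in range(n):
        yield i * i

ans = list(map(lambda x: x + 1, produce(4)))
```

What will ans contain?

Step 1: produce(4) yields squares: [0, 1, 4, 9].
Step 2: map adds 1 to each: [1, 2, 5, 10].
Therefore ans = [1, 2, 5, 10].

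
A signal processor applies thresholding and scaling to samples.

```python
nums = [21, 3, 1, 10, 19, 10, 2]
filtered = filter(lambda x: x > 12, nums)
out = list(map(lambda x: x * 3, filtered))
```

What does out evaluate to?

Step 1: Filter nums for elements > 12:
  21: kept
  3: removed
  1: removed
  10: removed
  19: kept
  10: removed
  2: removed
Step 2: Map x * 3 on filtered [21, 19]:
  21 -> 63
  19 -> 57
Therefore out = [63, 57].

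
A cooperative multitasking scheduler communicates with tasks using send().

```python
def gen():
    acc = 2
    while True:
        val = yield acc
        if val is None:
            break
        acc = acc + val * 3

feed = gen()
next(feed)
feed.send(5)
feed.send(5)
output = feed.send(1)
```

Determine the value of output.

Step 1: next() -> yield acc=2.
Step 2: send(5) -> val=5, acc = 2 + 5*3 = 17, yield 17.
Step 3: send(5) -> val=5, acc = 17 + 5*3 = 32, yield 32.
Step 4: send(1) -> val=1, acc = 32 + 1*3 = 35, yield 35.
Therefore output = 35.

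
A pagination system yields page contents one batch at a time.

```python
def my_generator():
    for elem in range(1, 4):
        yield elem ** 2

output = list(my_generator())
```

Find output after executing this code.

Step 1: For each elem in range(1, 4), yield elem**2:
  elem=1: yield 1**2 = 1
  elem=2: yield 2**2 = 4
  elem=3: yield 3**2 = 9
Therefore output = [1, 4, 9].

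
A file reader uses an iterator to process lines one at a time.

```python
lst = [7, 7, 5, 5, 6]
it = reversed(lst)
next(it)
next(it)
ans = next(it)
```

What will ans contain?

Step 1: reversed([7, 7, 5, 5, 6]) gives iterator: [6, 5, 5, 7, 7].
Step 2: First next() = 6, second next() = 5.
Step 3: Third next() = 5.
Therefore ans = 5.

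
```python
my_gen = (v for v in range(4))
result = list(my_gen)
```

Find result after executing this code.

Step 1: Generator expression iterates range(4): [0, 1, 2, 3].
Step 2: list() collects all values.
Therefore result = [0, 1, 2, 3].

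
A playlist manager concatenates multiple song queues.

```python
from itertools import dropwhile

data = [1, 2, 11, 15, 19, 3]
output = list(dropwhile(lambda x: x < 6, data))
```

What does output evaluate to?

Step 1: dropwhile drops elements while < 6:
  1 < 6: dropped
  2 < 6: dropped
  11: kept (dropping stopped)
Step 2: Remaining elements kept regardless of condition.
Therefore output = [11, 15, 19, 3].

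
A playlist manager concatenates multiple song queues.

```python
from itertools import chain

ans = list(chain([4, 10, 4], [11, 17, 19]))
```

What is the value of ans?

Step 1: chain() concatenates iterables: [4, 10, 4] + [11, 17, 19].
Therefore ans = [4, 10, 4, 11, 17, 19].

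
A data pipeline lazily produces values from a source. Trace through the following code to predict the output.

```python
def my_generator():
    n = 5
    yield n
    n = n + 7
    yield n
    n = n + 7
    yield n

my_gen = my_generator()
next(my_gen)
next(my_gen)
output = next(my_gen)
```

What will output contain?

Step 1: Trace through generator execution:
  Yield 1: n starts at 5, yield 5
  Yield 2: n = 5 + 7 = 12, yield 12
  Yield 3: n = 12 + 7 = 19, yield 19
Step 2: First next() gets 5, second next() gets the second value, third next() yields 19.
Therefore output = 19.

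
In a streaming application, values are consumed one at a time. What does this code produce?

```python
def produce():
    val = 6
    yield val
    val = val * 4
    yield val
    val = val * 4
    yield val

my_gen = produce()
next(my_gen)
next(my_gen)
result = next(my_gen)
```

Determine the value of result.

Step 1: Trace through generator execution:
  Yield 1: val starts at 6, yield 6
  Yield 2: val = 6 * 4 = 24, yield 24
  Yield 3: val = 24 * 4 = 96, yield 96
Step 2: First next() gets 6, second next() gets the second value, third next() yields 96.
Therefore result = 96.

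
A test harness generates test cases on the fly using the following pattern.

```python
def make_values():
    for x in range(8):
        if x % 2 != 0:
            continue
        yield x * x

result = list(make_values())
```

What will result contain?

Step 1: Only yield x**2 when x is divisible by 2:
  x=0: 0 % 2 == 0, yield 0**2 = 0
  x=2: 2 % 2 == 0, yield 2**2 = 4
  x=4: 4 % 2 == 0, yield 4**2 = 16
  x=6: 6 % 2 == 0, yield 6**2 = 36
Therefore result = [0, 4, 16, 36].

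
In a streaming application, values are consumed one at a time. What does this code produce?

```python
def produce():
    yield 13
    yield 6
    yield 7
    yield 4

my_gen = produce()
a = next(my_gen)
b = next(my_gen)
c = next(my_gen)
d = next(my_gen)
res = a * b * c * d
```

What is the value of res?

Step 1: Create generator and consume all values:
  a = next(my_gen) = 13
  b = next(my_gen) = 6
  c = next(my_gen) = 7
  d = next(my_gen) = 4
Step 2: res = 13 * 6 * 7 * 4 = 2184.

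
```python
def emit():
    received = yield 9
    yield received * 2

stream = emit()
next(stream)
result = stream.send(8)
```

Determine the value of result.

Step 1: next(stream) advances to first yield, producing 9.
Step 2: send(8) resumes, received = 8.
Step 3: yield received * 2 = 8 * 2 = 16.
Therefore result = 16.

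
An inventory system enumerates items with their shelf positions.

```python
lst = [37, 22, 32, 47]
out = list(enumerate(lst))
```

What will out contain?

Step 1: enumerate pairs each element with its index:
  (0, 37)
  (1, 22)
  (2, 32)
  (3, 47)
Therefore out = [(0, 37), (1, 22), (2, 32), (3, 47)].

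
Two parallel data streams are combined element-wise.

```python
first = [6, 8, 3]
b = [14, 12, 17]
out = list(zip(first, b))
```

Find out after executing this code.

Step 1: zip pairs elements at same index:
  Index 0: (6, 14)
  Index 1: (8, 12)
  Index 2: (3, 17)
Therefore out = [(6, 14), (8, 12), (3, 17)].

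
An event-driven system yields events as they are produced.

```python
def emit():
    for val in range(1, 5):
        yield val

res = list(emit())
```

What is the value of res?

Step 1: The generator yields each value from range(1, 5).
Step 2: list() consumes all yields: [1, 2, 3, 4].
Therefore res = [1, 2, 3, 4].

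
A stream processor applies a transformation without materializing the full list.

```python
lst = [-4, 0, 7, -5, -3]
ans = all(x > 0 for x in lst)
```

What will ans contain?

Step 1: Check x > 0 for each element in [-4, 0, 7, -5, -3]:
  -4 > 0: False
  0 > 0: False
  7 > 0: True
  -5 > 0: False
  -3 > 0: False
Step 2: all() returns False.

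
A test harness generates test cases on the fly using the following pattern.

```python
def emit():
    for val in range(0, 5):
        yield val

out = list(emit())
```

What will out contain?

Step 1: The generator yields each value from range(0, 5).
Step 2: list() consumes all yields: [0, 1, 2, 3, 4].
Therefore out = [0, 1, 2, 3, 4].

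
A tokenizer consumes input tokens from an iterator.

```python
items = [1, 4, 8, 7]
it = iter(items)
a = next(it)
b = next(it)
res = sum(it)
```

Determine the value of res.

Step 1: Create iterator over [1, 4, 8, 7].
Step 2: a = next() = 1, b = next() = 4.
Step 3: sum() of remaining [8, 7] = 15.
Therefore res = 15.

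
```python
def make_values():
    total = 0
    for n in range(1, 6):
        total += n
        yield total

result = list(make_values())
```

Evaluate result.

Step 1: Generator accumulates running sum:
  n=1: total = 1, yield 1
  n=2: total = 3, yield 3
  n=3: total = 6, yield 6
  n=4: total = 10, yield 10
  n=5: total = 15, yield 15
Therefore result = [1, 3, 6, 10, 15].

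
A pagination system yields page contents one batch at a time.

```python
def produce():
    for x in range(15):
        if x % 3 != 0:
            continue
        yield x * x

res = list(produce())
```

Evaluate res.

Step 1: Only yield x**2 when x is divisible by 3:
  x=0: 0 % 3 == 0, yield 0**2 = 0
  x=3: 3 % 3 == 0, yield 3**2 = 9
  x=6: 6 % 3 == 0, yield 6**2 = 36
  x=9: 9 % 3 == 0, yield 9**2 = 81
  x=12: 12 % 3 == 0, yield 12**2 = 144
Therefore res = [0, 9, 36, 81, 144].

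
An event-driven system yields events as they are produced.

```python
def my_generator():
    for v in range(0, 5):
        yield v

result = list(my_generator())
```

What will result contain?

Step 1: The generator yields each value from range(0, 5).
Step 2: list() consumes all yields: [0, 1, 2, 3, 4].
Therefore result = [0, 1, 2, 3, 4].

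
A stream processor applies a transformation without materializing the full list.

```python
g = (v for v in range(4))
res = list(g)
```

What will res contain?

Step 1: Generator expression iterates range(4): [0, 1, 2, 3].
Step 2: list() collects all values.
Therefore res = [0, 1, 2, 3].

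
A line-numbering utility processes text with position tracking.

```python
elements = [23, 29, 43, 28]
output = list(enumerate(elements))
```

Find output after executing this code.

Step 1: enumerate pairs each element with its index:
  (0, 23)
  (1, 29)
  (2, 43)
  (3, 28)
Therefore output = [(0, 23), (1, 29), (2, 43), (3, 28)].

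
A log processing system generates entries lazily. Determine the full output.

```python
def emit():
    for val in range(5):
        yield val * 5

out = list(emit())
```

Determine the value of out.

Step 1: For each val in range(5), yield val * 5:
  val=0: yield 0 * 5 = 0
  val=1: yield 1 * 5 = 5
  val=2: yield 2 * 5 = 10
  val=3: yield 3 * 5 = 15
  val=4: yield 4 * 5 = 20
Therefore out = [0, 5, 10, 15, 20].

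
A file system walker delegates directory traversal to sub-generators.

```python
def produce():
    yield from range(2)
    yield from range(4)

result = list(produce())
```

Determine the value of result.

Step 1: Trace yields in order:
  yield 0
  yield 1
  yield 0
  yield 1
  yield 2
  yield 3
Therefore result = [0, 1, 0, 1, 2, 3].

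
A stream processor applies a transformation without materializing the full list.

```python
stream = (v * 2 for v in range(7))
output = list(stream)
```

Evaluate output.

Step 1: For each v in range(7), compute v*2:
  v=0: 0*2 = 0
  v=1: 1*2 = 2
  v=2: 2*2 = 4
  v=3: 3*2 = 6
  v=4: 4*2 = 8
  v=5: 5*2 = 10
  v=6: 6*2 = 12
Therefore output = [0, 2, 4, 6, 8, 10, 12].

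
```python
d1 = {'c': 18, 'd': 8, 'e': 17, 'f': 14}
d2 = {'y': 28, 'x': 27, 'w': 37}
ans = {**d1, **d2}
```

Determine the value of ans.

Step 1: Merge d1 and d2 (d2 values override on key conflicts).
Step 2: d1 has keys ['c', 'd', 'e', 'f'], d2 has keys ['y', 'x', 'w'].
Therefore ans = {'c': 18, 'd': 8, 'e': 17, 'f': 14, 'y': 28, 'x': 27, 'w': 37}.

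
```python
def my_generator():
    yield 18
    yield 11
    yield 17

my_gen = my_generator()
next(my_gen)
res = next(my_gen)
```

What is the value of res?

Step 1: my_generator() creates a generator.
Step 2: next(my_gen) yields 18 (consumed and discarded).
Step 3: next(my_gen) yields 11, assigned to res.
Therefore res = 11.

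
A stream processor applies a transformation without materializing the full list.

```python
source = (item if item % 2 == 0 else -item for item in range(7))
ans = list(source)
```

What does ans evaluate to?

Step 1: For each item in range(7), yield item if even, else -item:
  item=0: even, yield 0
  item=1: odd, yield -1
  item=2: even, yield 2
  item=3: odd, yield -3
  item=4: even, yield 4
  item=5: odd, yield -5
  item=6: even, yield 6
Therefore ans = [0, -1, 2, -3, 4, -5, 6].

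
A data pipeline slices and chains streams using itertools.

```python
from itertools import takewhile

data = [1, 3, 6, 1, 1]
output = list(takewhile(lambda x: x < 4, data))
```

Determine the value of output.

Step 1: takewhile stops at first element >= 4:
  1 < 4: take
  3 < 4: take
  6 >= 4: stop
Therefore output = [1, 3].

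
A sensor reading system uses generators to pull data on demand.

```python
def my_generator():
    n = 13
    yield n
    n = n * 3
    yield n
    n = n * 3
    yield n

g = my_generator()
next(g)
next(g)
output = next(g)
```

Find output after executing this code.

Step 1: Trace through generator execution:
  Yield 1: n starts at 13, yield 13
  Yield 2: n = 13 * 3 = 39, yield 39
  Yield 3: n = 39 * 3 = 117, yield 117
Step 2: First next() gets 13, second next() gets the second value, third next() yields 117.
Therefore output = 117.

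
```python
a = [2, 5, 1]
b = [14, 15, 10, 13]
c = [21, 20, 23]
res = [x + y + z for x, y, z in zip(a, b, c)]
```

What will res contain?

Step 1: zip three lists (truncates to shortest, len=3):
  2 + 14 + 21 = 37
  5 + 15 + 20 = 40
  1 + 10 + 23 = 34
Therefore res = [37, 40, 34].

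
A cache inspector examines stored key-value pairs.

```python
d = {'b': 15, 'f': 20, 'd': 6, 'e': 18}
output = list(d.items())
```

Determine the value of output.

Step 1: d.items() returns (key, value) pairs in insertion order.
Therefore output = [('b', 15), ('f', 20), ('d', 6), ('e', 18)].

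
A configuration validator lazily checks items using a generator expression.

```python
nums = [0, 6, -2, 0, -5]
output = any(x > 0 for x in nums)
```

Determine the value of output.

Step 1: Check x > 0 for each element in [0, 6, -2, 0, -5]:
  0 > 0: False
  6 > 0: True
  -2 > 0: False
  0 > 0: False
  -5 > 0: False
Step 2: any() returns True.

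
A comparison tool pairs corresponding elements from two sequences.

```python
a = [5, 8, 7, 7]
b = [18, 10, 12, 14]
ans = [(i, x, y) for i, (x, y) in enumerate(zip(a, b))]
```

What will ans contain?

Step 1: enumerate(zip(a, b)) gives index with paired elements:
  i=0: (5, 18)
  i=1: (8, 10)
  i=2: (7, 12)
  i=3: (7, 14)
Therefore ans = [(0, 5, 18), (1, 8, 10), (2, 7, 12), (3, 7, 14)].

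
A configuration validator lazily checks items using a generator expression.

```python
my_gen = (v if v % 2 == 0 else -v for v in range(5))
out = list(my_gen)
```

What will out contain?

Step 1: For each v in range(5), yield v if even, else -v:
  v=0: even, yield 0
  v=1: odd, yield -1
  v=2: even, yield 2
  v=3: odd, yield -3
  v=4: even, yield 4
Therefore out = [0, -1, 2, -3, 4].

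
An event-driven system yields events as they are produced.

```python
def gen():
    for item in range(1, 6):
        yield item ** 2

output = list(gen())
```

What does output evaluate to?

Step 1: For each item in range(1, 6), yield item**2:
  item=1: yield 1**2 = 1
  item=2: yield 2**2 = 4
  item=3: yield 3**2 = 9
  item=4: yield 4**2 = 16
  item=5: yield 5**2 = 25
Therefore output = [1, 4, 9, 16, 25].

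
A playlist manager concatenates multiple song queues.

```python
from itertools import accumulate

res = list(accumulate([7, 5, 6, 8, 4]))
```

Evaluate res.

Step 1: accumulate computes running sums:
  + 7 = 7
  + 5 = 12
  + 6 = 18
  + 8 = 26
  + 4 = 30
Therefore res = [7, 12, 18, 26, 30].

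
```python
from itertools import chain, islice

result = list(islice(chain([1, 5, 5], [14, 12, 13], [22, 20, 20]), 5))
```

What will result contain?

Step 1: chain([1, 5, 5], [14, 12, 13], [22, 20, 20]) = [1, 5, 5, 14, 12, 13, 22, 20, 20].
Step 2: islice takes first 5 elements: [1, 5, 5, 14, 12].
Therefore result = [1, 5, 5, 14, 12].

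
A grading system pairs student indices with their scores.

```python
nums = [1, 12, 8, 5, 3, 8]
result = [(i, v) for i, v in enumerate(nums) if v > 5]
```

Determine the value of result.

Step 1: Filter enumerate([1, 12, 8, 5, 3, 8]) keeping v > 5:
  (0, 1): 1 <= 5, excluded
  (1, 12): 12 > 5, included
  (2, 8): 8 > 5, included
  (3, 5): 5 <= 5, excluded
  (4, 3): 3 <= 5, excluded
  (5, 8): 8 > 5, included
Therefore result = [(1, 12), (2, 8), (5, 8)].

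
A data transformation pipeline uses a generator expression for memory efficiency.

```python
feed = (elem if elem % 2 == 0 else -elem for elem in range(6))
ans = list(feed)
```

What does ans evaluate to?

Step 1: For each elem in range(6), yield elem if even, else -elem:
  elem=0: even, yield 0
  elem=1: odd, yield -1
  elem=2: even, yield 2
  elem=3: odd, yield -3
  elem=4: even, yield 4
  elem=5: odd, yield -5
Therefore ans = [0, -1, 2, -3, 4, -5].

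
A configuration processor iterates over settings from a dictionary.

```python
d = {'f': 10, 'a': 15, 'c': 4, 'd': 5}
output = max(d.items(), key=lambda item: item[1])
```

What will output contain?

Step 1: Find item with maximum value:
  ('f', 10)
  ('a', 15)
  ('c', 4)
  ('d', 5)
Step 2: Maximum value is 15 at key 'a'.
Therefore output = ('a', 15).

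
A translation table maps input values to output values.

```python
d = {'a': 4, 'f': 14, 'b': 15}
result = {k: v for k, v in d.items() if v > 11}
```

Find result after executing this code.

Step 1: Filter items where value > 11:
  'a': 4 <= 11: removed
  'f': 14 > 11: kept
  'b': 15 > 11: kept
Therefore result = {'f': 14, 'b': 15}.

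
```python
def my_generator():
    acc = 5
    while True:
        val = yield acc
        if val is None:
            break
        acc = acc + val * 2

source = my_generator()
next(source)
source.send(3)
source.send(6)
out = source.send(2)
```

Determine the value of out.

Step 1: next() -> yield acc=5.
Step 2: send(3) -> val=3, acc = 5 + 3*2 = 11, yield 11.
Step 3: send(6) -> val=6, acc = 11 + 6*2 = 23, yield 23.
Step 4: send(2) -> val=2, acc = 23 + 2*2 = 27, yield 27.
Therefore out = 27.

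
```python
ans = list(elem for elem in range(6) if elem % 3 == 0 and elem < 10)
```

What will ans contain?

Step 1: Filter range(6) where elem % 3 == 0 and elem < 10:
  elem=0: both conditions met, included
  elem=1: excluded (1 % 3 != 0)
  elem=2: excluded (2 % 3 != 0)
  elem=3: both conditions met, included
  elem=4: excluded (4 % 3 != 0)
  elem=5: excluded (5 % 3 != 0)
Therefore ans = [0, 3].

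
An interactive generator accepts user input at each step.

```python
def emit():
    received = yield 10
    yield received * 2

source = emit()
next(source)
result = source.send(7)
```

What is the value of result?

Step 1: next(source) advances to first yield, producing 10.
Step 2: send(7) resumes, received = 7.
Step 3: yield received * 2 = 7 * 2 = 14.
Therefore result = 14.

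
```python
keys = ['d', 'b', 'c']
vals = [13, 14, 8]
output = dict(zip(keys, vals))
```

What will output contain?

Step 1: zip pairs keys with values:
  'd' -> 13
  'b' -> 14
  'c' -> 8
Therefore output = {'d': 13, 'b': 14, 'c': 8}.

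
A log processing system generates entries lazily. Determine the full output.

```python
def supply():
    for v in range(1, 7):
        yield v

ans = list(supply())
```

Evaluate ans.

Step 1: The generator yields each value from range(1, 7).
Step 2: list() consumes all yields: [1, 2, 3, 4, 5, 6].
Therefore ans = [1, 2, 3, 4, 5, 6].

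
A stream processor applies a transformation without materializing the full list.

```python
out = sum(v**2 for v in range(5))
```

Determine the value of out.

Step 1: Compute v**2 for each v in range(5):
  v=0: 0**2 = 0
  v=1: 1**2 = 1
  v=2: 2**2 = 4
  v=3: 3**2 = 9
  v=4: 4**2 = 16
Step 2: sum = 0 + 1 + 4 + 9 + 16 = 30.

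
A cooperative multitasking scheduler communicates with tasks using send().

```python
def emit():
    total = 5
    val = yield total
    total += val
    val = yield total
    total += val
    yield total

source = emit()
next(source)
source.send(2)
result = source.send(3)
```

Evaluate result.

Step 1: next() -> yield total=5.
Step 2: send(2) -> val=2, total = 5+2 = 7, yield 7.
Step 3: send(3) -> val=3, total = 7+3 = 10, yield 10.
Therefore result = 10.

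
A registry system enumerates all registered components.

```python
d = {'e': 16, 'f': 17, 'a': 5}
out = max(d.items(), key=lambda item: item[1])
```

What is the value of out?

Step 1: Find item with maximum value:
  ('e', 16)
  ('f', 17)
  ('a', 5)
Step 2: Maximum value is 17 at key 'f'.
Therefore out = ('f', 17).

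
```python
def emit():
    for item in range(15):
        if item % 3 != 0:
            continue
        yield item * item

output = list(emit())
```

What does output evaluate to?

Step 1: Only yield item**2 when item is divisible by 3:
  item=0: 0 % 3 == 0, yield 0**2 = 0
  item=3: 3 % 3 == 0, yield 3**2 = 9
  item=6: 6 % 3 == 0, yield 6**2 = 36
  item=9: 9 % 3 == 0, yield 9**2 = 81
  item=12: 12 % 3 == 0, yield 12**2 = 144
Therefore output = [0, 9, 36, 81, 144].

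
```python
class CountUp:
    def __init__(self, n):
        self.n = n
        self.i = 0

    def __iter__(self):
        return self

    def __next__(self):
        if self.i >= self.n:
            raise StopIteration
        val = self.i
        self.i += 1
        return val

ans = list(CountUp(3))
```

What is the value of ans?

Step 1: CountUp(3) creates an iterator counting 0 to 2.
Step 2: list() consumes all values: [0, 1, 2].
Therefore ans = [0, 1, 2].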